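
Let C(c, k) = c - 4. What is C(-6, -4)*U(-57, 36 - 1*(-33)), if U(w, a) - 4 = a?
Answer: -730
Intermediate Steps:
C(c, k) = -4 + c
U(w, a) = 4 + a
C(-6, -4)*U(-57, 36 - 1*(-33)) = (-4 - 6)*(4 + (36 - 1*(-33))) = -10*(4 + (36 + 33)) = -10*(4 + 69) = -10*73 = -730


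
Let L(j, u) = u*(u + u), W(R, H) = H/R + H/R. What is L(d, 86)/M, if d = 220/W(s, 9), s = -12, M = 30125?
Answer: 14792/30125 ≈ 0.49102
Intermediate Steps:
W(R, H) = 2*H/R
d = -440/3 (d = 220/((2*9/(-12))) = 220/((2*9*(-1/12))) = 220/(-3/2) = 220*(-⅔) = -440/3 ≈ -146.67)
L(j, u) = 2*u² (L(j, u) = u*(2*u) = 2*u²)
L(d, 86)/M = (2*86²)/30125 = (2*7396)*(1/30125) = 14792*(1/30125) = 14792/30125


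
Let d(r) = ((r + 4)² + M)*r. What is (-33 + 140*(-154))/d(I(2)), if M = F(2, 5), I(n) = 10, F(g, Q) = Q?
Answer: -21593/2010 ≈ -10.743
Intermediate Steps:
M = 5
d(r) = r*(5 + (4 + r)²) (d(r) = ((r + 4)² + 5)*r = ((4 + r)² + 5)*r = (5 + (4 + r)²)*r = r*(5 + (4 + r)²))
(-33 + 140*(-154))/d(I(2)) = (-33 + 140*(-154))/((10*(5 + (4 + 10)²))) = (-33 - 21560)/((10*(5 + 14²))) = -21593*1/(10*(5 + 196)) = -21593/(10*201) = -21593/2010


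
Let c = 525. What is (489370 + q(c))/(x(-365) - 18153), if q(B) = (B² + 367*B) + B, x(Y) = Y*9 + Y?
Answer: -958195/21803 ≈ -43.948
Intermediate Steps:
x(Y) = 10*Y (x(Y) = 9*Y + Y = 10*Y)
q(B) = B² + 368*B
(489370 + q(c))/(x(-365) - 18153) = (489370 + 525*(368 + 525))/(10*(-365) - 18153) = (489370 + 525*893)/(-3650 - 18153) = (489370 + 468825)/(-21803) = 958195*(-1/21803) = -958195/21803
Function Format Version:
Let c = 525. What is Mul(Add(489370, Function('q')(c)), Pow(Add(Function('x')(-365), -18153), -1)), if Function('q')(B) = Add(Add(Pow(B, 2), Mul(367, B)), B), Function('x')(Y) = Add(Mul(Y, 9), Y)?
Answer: Rational(-958195, 21803) ≈ -43.948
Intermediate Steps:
Function('x')(Y) = Mul(10, Y) (Function('x')(Y) = Add(Mul(9, Y), Y) = Mul(10, Y))
Function('q')(B) = Add(Pow(B, 2), Mul(368, B))
Mul(Add(489370, Function('q')(c)), Pow(Add(Function('x')(-365), -18153), -1)) = Mul(Add(489370, Mul(525, Add(368, 525))), Pow(Add(Mul(10, -365), -18153), -1)) = Mul(Add(489370, Mul(525, 893)), Pow(Add(-3650, -18153), -1)) = Mul(Add(489370, 468825), Pow(-21803, -1)) = Mul(958195, Rational(-1, 21803)) = Rational(-958195, 21803)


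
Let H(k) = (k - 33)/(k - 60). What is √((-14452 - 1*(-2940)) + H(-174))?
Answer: I*√7781514/26 ≈ 107.29*I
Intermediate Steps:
H(k) = (-33 + k)/(-60 + k)
√((-14452 - 1*(-2940)) + H(-174)) = √((-14452 - 1*(-2940)) + (-33 - 174)/(-60 - 174)) = √((-14452 + 2940) - 207/(-234)) = √(-11512 - 1/234*(-207)) = √(-11512 + 23/26) = √(-299289/26) = I*√7781514/26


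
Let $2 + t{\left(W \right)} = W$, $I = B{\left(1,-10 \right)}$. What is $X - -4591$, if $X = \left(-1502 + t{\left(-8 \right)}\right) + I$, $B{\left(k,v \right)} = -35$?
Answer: $3044$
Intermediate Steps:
$I = -35$
$t{\left(W \right)} = -2 + W$
$X = -1547$ ($X = \left(-1502 - 10\right) - 35 = -1512 - 35 = -1547$)
$X - -4591 = -1547 - -4591 = -1547 + 4591 = 3044$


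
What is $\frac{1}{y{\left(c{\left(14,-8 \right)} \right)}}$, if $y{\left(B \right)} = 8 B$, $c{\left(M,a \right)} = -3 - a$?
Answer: $\frac{1}{40} \approx 0.025$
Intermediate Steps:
$\frac{1}{y{\left(c{\left(14,-8 \right)} \right)}} = \frac{1}{8 \left(-3 - -8\right)} = \frac{1}{8 \left(-3 + 8\right)} = \frac{1}{8 \cdot 5} = \frac{1}{40}$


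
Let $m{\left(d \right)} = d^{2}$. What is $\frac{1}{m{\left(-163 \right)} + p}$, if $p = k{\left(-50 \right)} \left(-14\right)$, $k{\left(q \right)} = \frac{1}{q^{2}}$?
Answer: $\frac{1250}{33211243} \approx 3.7638 \cdot 10^{-5}$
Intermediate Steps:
$k{\left(q \right)} = \frac{1}{q^{2}}$
$p = - \frac{7}{1250}$ ($p = \frac{1}{2500} \left(-14\right) = - \frac{7}{1250} \approx -0.0056$)
$\frac{1}{m{\left(-163 \right)} + p} = \frac{1}{\left(-163\right)^{2} - \frac{7}{1250}} = \frac{1}{26569 - \frac{7}{1250}} = \frac{1}{\frac{33211243}{1250}} = \frac{1250}{33211243}$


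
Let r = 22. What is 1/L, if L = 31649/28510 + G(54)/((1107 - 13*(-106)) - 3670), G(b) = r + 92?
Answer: 450458/456719 ≈ 0.98629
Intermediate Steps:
G(b) = 114 (G(b) = 22 + 92 = 114)
L = 456719/450458 (L = 31649/28510 + 114/((1107 - 13*(-106)) - 3670) = 31649*(1/28510) + 114/((1107 + 1378) - 3670) = 31649/28510 + 114/(2485 - 3670) = 31649/28510 + 114/(-1185) = 31649/28510 + 114*(-1/1185) = 31649/28510 - 38/395 = 456719/450458 ≈ 1.0139)
1/L = 1/(456719/450458) = 450458/456719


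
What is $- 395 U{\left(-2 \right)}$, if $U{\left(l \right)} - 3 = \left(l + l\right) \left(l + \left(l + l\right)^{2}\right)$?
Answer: $20935$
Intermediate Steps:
$U{\left(l \right)} = 3 + 2 l \left(l + 4 l^{2}\right)$ ($U{\left(l \right)} = 3 + \left(l + l\right) \left(l + \left(l + l\right)^{2}\right) = 3 + 2 l \left(l + \left(2 l\right)^{2}\right) = 3 + 2 l \left(l + 4 l^{2}\right)$)
$- 395 U{\left(-2 \right)} = - 395 \left(3 + 2 \left(-2\right)^{2} + 8 \left(-2\right)^{3}\right) = - 395 \left(3 + 2 \cdot 4 + 8 \left(-8\right)\right) = - 395 \left(3 + 8 - 64\right) = \left(-395\right) \left(-53\right) = 20935$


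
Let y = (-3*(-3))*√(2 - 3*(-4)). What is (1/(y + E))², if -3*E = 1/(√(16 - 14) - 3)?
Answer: 441/(3 + √2 + 189*√14)² ≈ 0.00087093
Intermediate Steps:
y = 9*√14 (y = 9*√(2 + 12) = 9*√14 ≈ 33.675)
E = -1/(3*(-3 + √2)) (E = -1/(3*(√(16 - 14) - 3)) = -1/(3*(√2 - 3)) = -1/(3*(-3 + √2)) ≈ 0.21020)
(1/(y + E))² = (1/(9*√14 + (⅐ + √2/21)))² = (1/(⅐ + 9*√14 + √2/21))² = (⅐ + 9*√14 + √2/21)⁻²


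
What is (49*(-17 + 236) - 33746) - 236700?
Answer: -259715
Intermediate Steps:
(49*(-17 + 236) - 33746) - 236700 = (49*219 - 33746) - 236700 = (10731 - 33746) - 236700 = -23015 - 236700 = -259715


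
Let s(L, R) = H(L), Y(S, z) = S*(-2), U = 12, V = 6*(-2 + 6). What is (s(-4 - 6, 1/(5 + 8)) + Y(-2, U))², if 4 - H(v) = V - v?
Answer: 676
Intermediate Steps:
V = 24 (V = 6*4 = 24)
Y(S, z) = -2*S
H(v) = -20 + v (H(v) = 4 - (24 - v) = 4 + (-24 + v) = -20 + v)
s(L, R) = -20 + L
(s(-4 - 6, 1/(5 + 8)) + Y(-2, U))² = ((-20 + (-4 - 6)) - 2*(-2))² = ((-20 - 10) + 4)² = (-30 + 4)² = (-26)² = 676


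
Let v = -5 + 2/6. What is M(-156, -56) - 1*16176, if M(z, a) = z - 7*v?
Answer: -48898/3 ≈ -16299.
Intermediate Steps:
v = -14/3 (v = -5 + 2*(1/6) = -5 + 1/3 = -14/3 ≈ -4.6667)
M(z, a) = 98/3 + z (M(z, a) = z - 7*(-14/3) = z + 98/3 = 98/3 + z)
M(-156, -56) - 1*16176 = (98/3 - 156) - 1*16176 = -370/3 - 16176 = -48898/3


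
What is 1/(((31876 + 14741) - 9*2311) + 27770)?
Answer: 1/53588 ≈ 1.8661e-5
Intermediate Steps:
1/(((31876 + 14741) - 9*2311) + 27770) = 1/((46617 - 20799) + 27770) = 1/(25818 + 27770) = 1/53588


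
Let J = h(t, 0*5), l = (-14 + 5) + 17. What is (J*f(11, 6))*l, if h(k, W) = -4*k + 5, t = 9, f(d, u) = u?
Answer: -1488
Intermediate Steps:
l = 8 (l = -9 + 17 = 8)
h(k, W) = 5 - 4*k
J = -31 (J = 5 - 4*9 = 5 - 36 = -31)
(J*f(11, 6))*l = -31*6*8 = -186*8 = -1488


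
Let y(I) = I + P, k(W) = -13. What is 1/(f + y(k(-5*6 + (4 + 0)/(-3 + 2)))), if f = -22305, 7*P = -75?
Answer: -7/156301 ≈ -4.4785e-5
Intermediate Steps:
P = -75/7 (P = (1/7)*(-75) = -75/7 ≈ -10.714)
y(I) = -75/7 + I (y(I) = I - 75/7 = -75/7 + I)
1/(f + y(k(-5*6 + (4 + 0)/(-3 + 2)))) = 1/(-22305 + (-75/7 - 13)) = 1/(-22305 - 166/7) = 1/(-156301/7) = -7/156301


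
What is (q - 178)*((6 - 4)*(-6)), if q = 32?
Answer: 1752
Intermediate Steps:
(q - 178)*((6 - 4)*(-6)) = (32 - 178)*((6 - 4)*(-6)) = -292*(-6) = -146*(-12) = 1752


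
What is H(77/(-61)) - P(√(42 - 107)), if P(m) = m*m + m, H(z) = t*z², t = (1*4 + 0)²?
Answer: 336729/3721 - I*√65 ≈ 90.494 - 8.0623*I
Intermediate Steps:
t = 16 (t = (4 + 0)² = 4² = 16)
H(z) = 16*z²
P(m) = m + m² (P(m) = m² + m = m + m²)
H(77/(-61)) - P(√(42 - 107)) = 16*(77/(-61))² - √(42 - 107)*(1 + √(42 - 107)) = 16*(77*(-1/61))² - √(-65)*(1 + √(-65)) = 16*(-77/61)² - I*√65*(1 + I*√65) = 16*(5929/3721) - I*√65*(1 + I*√65) = 94864/3721 - I*√65*(1 + I*√65)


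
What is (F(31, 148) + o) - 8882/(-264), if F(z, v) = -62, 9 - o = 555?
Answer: -75815/132 ≈ -574.36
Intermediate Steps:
o = -546 (o = 9 - 1*555 = 9 - 555 = -546)
(F(31, 148) + o) - 8882/(-264) = (-62 - 546) - 8882/(-264) = -608 - 8882*(-1/264) = -608 + 4441/132 = -75815/132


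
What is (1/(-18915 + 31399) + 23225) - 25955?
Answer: -34081319/12484 ≈ -2730.0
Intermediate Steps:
(1/(-18915 + 31399) + 23225) - 25955 = (1/12484 + 23225) - 25955 = 289940901/12484 - 25955 = -34081319/12484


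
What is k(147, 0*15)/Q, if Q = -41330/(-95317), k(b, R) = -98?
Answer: -4670533/20665 ≈ -226.01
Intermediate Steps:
Q = 41330/95317 (Q = -41330*(-1/95317) = 41330/95317 ≈ 0.43361)
k(147, 0*15)/Q = -98/41330/95317 = -98*95317/41330 = -4670533/20665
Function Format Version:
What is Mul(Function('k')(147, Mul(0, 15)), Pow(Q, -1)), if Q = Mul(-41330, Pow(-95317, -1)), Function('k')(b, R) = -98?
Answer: Rational(-4670533, 20665) ≈ -226.01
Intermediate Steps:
Q = Rational(41330, 95317) (Q = Mul(-41330, Rational(-1, 95317)) = Rational(41330, 95317) ≈ 0.43361)
Mul(Function('k')(147, Mul(0, 15)), Pow(Q, -1)) = Mul(-98, Pow(Rational(41330, 95317), -1)) = Mul(-98, Rational(95317, 41330)) = Rational(-4670533, 20665)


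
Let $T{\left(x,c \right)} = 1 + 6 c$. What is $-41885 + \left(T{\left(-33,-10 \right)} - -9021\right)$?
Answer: $-32923$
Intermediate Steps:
$-41885 + \left(T{\left(-33,-10 \right)} - -9021\right) = -41885 + \left(\left(1 + 6 \left(-10\right)\right) - -9021\right) = -41885 + \left(\left(1 - 60\right) + 9021\right) = -41885 + \left(-59 + 9021\right) = -41885 + 8962 = -32923$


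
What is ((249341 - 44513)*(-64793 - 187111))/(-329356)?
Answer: 12899248128/82339 ≈ 1.5666e+5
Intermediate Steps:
((249341 - 44513)*(-64793 - 187111))/(-329356) = (204828*(-251904))*(-1/329356) = -51596992512*(-1/329356) = 12899248128/82339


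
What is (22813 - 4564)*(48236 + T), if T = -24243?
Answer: 437848257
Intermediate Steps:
(22813 - 4564)*(48236 + T) = (22813 - 4564)*(48236 - 24243) = 18249*23993 = 437848257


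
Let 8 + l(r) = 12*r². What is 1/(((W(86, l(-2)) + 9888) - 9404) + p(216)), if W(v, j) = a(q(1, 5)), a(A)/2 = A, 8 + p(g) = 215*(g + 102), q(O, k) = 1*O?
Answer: 1/68848 ≈ 1.4525e-5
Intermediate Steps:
q(O, k) = O
p(g) = 21922 + 215*g (p(g) = -8 + 215*(g + 102) = -8 + 215*(102 + g) = -8 + (21930 + 215*g) = 21922 + 215*g)
a(A) = 2*A
l(r) = -8 + 12*r²
W(v, j) = 2 (W(v, j) = 2*1 = 2)
1/(((W(86, l(-2)) + 9888) - 9404) + p(216)) = 1/(((2 + 9888) - 9404) + (21922 + 215*216)) = 1/((9890 - 9404) + (21922 + 46440)) = 1/(486 + 68362) = 1/68848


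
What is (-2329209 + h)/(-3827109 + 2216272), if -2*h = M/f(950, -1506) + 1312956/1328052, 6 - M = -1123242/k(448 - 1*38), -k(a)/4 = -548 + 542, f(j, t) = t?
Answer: 3105663851613383/2147832400722096 ≈ 1.4460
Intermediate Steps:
k(a) = 24 (k(a) = -4*(-548 + 542) = -4*(-6) = 24)
M = 187231/4 (M = 6 - (-1123242)/24 = 6 - 1*(-187207/4) = 6 + 187207/4 = 187231/4 ≈ 46808.)
h = 20061938089/1333364208 (h = -((187231/4)/(-1506) + 1312956/1328052)/2 = -((187231/4)*(-1/1506) + 1312956*(1/1328052))/2 = -(-187231/6024 + 109413/110671)/2 = -½*(-20061938089/666682104) = 20061938089/1333364208 ≈ 15.046)
(-2329209 + h)/(-3827109 + 2216272) = (-2329209 + 20061938089/1333364208)/(-3827109 + 2216272) = -3105663851613383/1333364208/(-1610837) = -3105663851613383/1333364208*(-1/1610837) = 3105663851613383/2147832400722096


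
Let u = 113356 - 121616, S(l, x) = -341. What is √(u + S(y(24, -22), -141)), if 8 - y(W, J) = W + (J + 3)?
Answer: I*√8601 ≈ 92.742*I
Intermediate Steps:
y(W, J) = 5 - J - W (y(W, J) = 8 - (W + (J + 3)) = 8 - (W + (3 + J)) = 8 - (3 + J + W) = 8 + (-3 - J - W) = 5 - J - W)
u = -8260
√(u + S(y(24, -22), -141)) = √(-8260 - 341) = √(-8601) = I*√8601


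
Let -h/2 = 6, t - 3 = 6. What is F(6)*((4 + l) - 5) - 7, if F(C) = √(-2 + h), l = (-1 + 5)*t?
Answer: -7 + 35*I*√14 ≈ -7.0 + 130.96*I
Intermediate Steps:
t = 9 (t = 3 + 6 = 9)
h = -12 (h = -2*6 = -12)
l = 36 (l = (-1 + 5)*9 = 4*9 = 36)
F(C) = I*√14 (F(C) = √(-2 - 12) = √(-14) = I*√14)
F(6)*((4 + l) - 5) - 7 = (I*√14)*((4 + 36) - 5) - 7 = (I*√14)*(40 - 5) - 7 = (I*√14)*35 - 7 = 35*I*√14 - 7 = -7 + 35*I*√14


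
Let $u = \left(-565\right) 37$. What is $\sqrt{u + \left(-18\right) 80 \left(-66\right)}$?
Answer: $\sqrt{74135} \approx 272.28$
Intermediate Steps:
$u = -20905$
$\sqrt{u + \left(-18\right) 80 \left(-66\right)} = \sqrt{-20905 + \left(-18\right) 80 \left(-66\right)} = \sqrt{-20905 - -95040} = \sqrt{-20905 + 95040} = \sqrt{74135}$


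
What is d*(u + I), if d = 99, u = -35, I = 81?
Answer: 4554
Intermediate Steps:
d*(u + I) = 99*(-35 + 81) = 99*46 = 4554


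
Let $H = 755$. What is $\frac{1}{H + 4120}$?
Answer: $\frac{1}{4875} \approx 0.00020513$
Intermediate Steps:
$\frac{1}{H + 4120} = \frac{1}{755 + 4120} = \frac{1}{4875}$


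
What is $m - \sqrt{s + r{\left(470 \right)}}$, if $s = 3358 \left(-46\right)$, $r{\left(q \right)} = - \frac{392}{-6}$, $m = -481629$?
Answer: $-481629 - \frac{2 i \sqrt{347406}}{3} \approx -4.8163 \cdot 10^{5} - 392.94 i$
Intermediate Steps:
$r{\left(q \right)} = \frac{196}{3}$ ($r{\left(q \right)} = \left(-392\right) \left(- \frac{1}{6}\right) = \frac{196}{3}$)
$s = -154468$
$m - \sqrt{s + r{\left(470 \right)}} = -481629 - \sqrt{-154468 + \frac{196}{3}} = -481629 - \sqrt{- \frac{463208}{3}} = -481629 - \frac{2 i \sqrt{347406}}{3}$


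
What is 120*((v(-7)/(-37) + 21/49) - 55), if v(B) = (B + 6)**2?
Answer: -1696920/259 ≈ -6551.8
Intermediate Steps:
v(B) = (6 + B)**2
120*((v(-7)/(-37) + 21/49) - 55) = 120*(((6 - 7)**2/(-37) + 21/49) - 55) = 120*(((-1)**2*(-1/37) + 21*(1/49)) - 55) = 120*((1*(-1/37) + 3/7) - 55) = 120*((-1/37 + 3/7) - 55) = 120*(104/259 - 55) = 120*(-14141/259) = -1696920/259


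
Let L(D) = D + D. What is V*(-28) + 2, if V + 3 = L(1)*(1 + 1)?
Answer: -26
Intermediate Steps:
L(D) = 2*D
V = 1 (V = -3 + (2*1)*(1 + 1) = -3 + 2*2 = -3 + 4 = 1)
V*(-28) + 2 = 1*(-28) + 2 = -28 + 2 = -26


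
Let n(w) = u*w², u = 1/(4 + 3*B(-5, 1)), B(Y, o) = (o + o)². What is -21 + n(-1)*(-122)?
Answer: -229/8 ≈ -28.625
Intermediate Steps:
B(Y, o) = 4*o² (B(Y, o) = (2*o)² = 4*o²)
u = 1/16 (u = 1/(4 + 3*(4*1²)) = 1/(4 + 3*(4*1)) = 1/(4 + 3*4) = 1/(4 + 12) = 1/16 ≈ 0.062500)
n(w) = w²/16
-21 + n(-1)*(-122) = -21 + ((1/16)*(-1)²)*(-122) = -21 + ((1/16)*1)*(-122) = -21 + (1/16)*(-122) = -21 - 61/8 = -229/8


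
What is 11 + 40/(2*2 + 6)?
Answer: 15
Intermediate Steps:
11 + 40/(2*2 + 6) = 11 + 40/(4 + 6) = 11 + 40/10 = 11 + (⅒)*40 = 11 + 4 = 15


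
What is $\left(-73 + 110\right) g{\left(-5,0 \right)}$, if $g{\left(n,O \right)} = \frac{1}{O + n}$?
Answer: $- \frac{37}{5} \approx -7.4$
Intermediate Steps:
$\left(-73 + 110\right) g{\left(-5,0 \right)} = \frac{-73 + 110}{0 - 5} = \frac{37}{-5} = 37 \left(- \frac{1}{5}\right) = - \frac{37}{5}$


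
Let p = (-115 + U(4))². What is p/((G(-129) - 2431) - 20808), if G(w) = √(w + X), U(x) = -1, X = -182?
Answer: -39087998/67506429 - 1682*I*√311/67506429 ≈ -0.57903 - 0.0004394*I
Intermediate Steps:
G(w) = √(-182 + w) (G(w) = √(w - 182) = √(-182 + w))
p = 13456 (p = (-115 - 1)² = (-116)² = 13456)
p/((G(-129) - 2431) - 20808) = 13456/((√(-182 - 129) - 2431) - 20808) = 13456/((√(-311) - 2431) - 20808) = 13456/((I*√311 - 2431) - 20808) = 13456/((-2431 + I*√311) - 20808) = 13456/(-23239 + I*√311)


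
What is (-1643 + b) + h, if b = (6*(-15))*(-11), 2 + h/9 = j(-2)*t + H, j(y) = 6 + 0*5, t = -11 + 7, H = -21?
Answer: -1076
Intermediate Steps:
t = -4
j(y) = 6 (j(y) = 6 + 0 = 6)
h = -423 (h = -18 + 9*(6*(-4) - 21) = -18 + 9*(-24 - 21) = -18 + 9*(-45) = -18 - 405 = -423)
b = 990 (b = -90*(-11) = 990)
(-1643 + b) + h = (-1643 + 990) - 423 = -653 - 423 = -1076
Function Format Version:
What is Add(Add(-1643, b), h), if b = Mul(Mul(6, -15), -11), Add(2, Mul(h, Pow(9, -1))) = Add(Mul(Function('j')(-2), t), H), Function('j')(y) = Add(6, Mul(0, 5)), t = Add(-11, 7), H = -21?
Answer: -1076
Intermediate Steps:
t = -4
Function('j')(y) = 6 (Function('j')(y) = Add(6, 0) = 6)
h = -423 (h = Add(-18, Mul(9, Add(Mul(6, -4), -21))) = Add(-18, Mul(9, Add(-24, -21))) = Add(-18, Mul(9, -45)) = Add(-18, -405) = -423)
b = 990 (b = Mul(-90, -11) = 990)
Add(Add(-1643, b), h) = Add(Add(-1643, 990), -423) = Add(-653, -423) = -1076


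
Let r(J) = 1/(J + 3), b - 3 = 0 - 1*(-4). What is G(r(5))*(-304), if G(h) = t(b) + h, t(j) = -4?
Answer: 1178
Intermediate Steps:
b = 7 (b = 3 + (0 - 1*(-4)) = 3 + (0 + 4) = 3 + 4 = 7)
r(J) = 1/(3 + J)
G(h) = -4 + h
G(r(5))*(-304) = (-4 + 1/(3 + 5))*(-304) = (-4 + 1/8)*(-304) = (-4 + ⅛)*(-304) = -31/8*(-304) = 1178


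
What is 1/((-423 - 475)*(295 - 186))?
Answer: -1/97882 ≈ -1.0216e-5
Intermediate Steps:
1/((-423 - 475)*(295 - 186)) = 1/(-898*109) = 1/(-97882) = -1/97882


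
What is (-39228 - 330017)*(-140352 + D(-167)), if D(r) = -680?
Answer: 52075360840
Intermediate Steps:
(-39228 - 330017)*(-140352 + D(-167)) = (-39228 - 330017)*(-140352 - 680) = -369245*(-141032) = 52075360840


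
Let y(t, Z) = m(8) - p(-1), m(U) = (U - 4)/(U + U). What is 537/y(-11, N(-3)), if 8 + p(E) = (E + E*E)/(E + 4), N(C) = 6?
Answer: 716/11 ≈ 65.091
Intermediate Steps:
m(U) = (-4 + U)/(2*U) (m(U) = (-4 + U)/((2*U)) = (-4 + U)*(1/(2*U)) = (-4 + U)/(2*U))
p(E) = -8 + (E + E²)/(4 + E) (p(E) = -8 + (E + E*E)/(E + 4) = -8 + (E + E²)/(4 + E))
y(t, Z) = 33/4 (y(t, Z) = (½)*(-4 + 8)/8 - (-32 + (-1)² - 7*(-1))/(4 - 1) = (½)*(⅛)*4 - (-32 + 1 + 7)/3 = ¼ - (-24)/3 = ¼ - 1*(-8) = ¼ + 8 = 33/4)
537/y(-11, N(-3)) = 537/(33/4) = 537*(4/33) = 716/11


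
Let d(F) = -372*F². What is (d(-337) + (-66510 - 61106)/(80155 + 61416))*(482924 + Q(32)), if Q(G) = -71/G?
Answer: -23107014213603687967/1132568 ≈ -2.0402e+13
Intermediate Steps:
(d(-337) + (-66510 - 61106)/(80155 + 61416))*(482924 + Q(32)) = (-372*(-337)² + (-66510 - 61106)/(80155 + 61416))*(482924 - 71/32) = (-372*113569 - 127616/141571)*(482924 - 71*1/32) = (-42247668 - 127616*1/141571)*(482924 - 71/32) = (-42247668 - 127616/141571)*(15453497/32) = -5981044734044/141571*15453497/32 = -23107014213603687967/1132568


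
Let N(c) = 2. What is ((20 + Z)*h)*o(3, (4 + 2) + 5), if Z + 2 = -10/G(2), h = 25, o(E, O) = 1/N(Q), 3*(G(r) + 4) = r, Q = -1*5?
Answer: 525/2 ≈ 262.50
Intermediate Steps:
Q = -5
G(r) = -4 + r/3
o(E, O) = ½ (o(E, O) = 1/2 = ½)
Z = 1 (Z = -2 - 10/(-4 + (⅓)*2) = -2 - 10/(-4 + ⅔) = -2 - 10/(-10/3) = -2 - 10*(-3/10) = -2 + 3 = 1)
((20 + Z)*h)*o(3, (4 + 2) + 5) = ((20 + 1)*25)*(½) = (21*25)*(½) = 525*(½) = 525/2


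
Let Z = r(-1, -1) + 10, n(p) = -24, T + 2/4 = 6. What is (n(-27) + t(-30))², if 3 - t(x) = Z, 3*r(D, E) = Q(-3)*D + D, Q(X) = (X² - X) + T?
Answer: 22201/36 ≈ 616.69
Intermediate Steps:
T = 11/2 (T = -½ + 6 = 11/2 ≈ 5.5000)
Q(X) = 11/2 + X² - X (Q(X) = (X² - X) + 11/2 = 11/2 + X² - X)
r(D, E) = 37*D/6 (r(D, E) = ((11/2 + (-3)² - 1*(-3))*D + D)/3 = ((11/2 + 9 + 3)*D + D)/3 = (35*D/2 + D)/3 = (37*D/2)/3 = 37*D/6)
Z = 23/6 (Z = (37/6)*(-1) + 10 = -37/6 + 10 = 23/6 ≈ 3.8333)
t(x) = -⅚ (t(x) = 3 - 1*23/6 = 3 - 23/6 = -⅚)
(n(-27) + t(-30))² = (-24 - ⅚)² = (-149/6)² = 22201/36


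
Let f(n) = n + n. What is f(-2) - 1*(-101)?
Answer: 97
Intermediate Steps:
f(n) = 2*n
f(-2) - 1*(-101) = 2*(-2) - 1*(-101) = -4 + 101 = 97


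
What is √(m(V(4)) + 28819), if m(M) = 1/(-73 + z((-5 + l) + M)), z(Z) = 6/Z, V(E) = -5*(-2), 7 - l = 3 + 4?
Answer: 4*√232138734/359 ≈ 169.76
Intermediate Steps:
l = 0 (l = 7 - (3 + 4) = 7 - 1*7 = 7 - 7 = 0)
V(E) = 10
m(M) = 1/(-73 + 6/(-5 + M)) (m(M) = 1/(-73 + 6/((-5 + 0) + M)) = 1/(-73 + 6/(-5 + M)))
√(m(V(4)) + 28819) = √((5 - 1*10)/(-371 + 73*10) + 28819) = √((5 - 10)/(-371 + 730) + 28819) = √(-5/359 + 28819) = √(10346016/359) = 4*√232138734/359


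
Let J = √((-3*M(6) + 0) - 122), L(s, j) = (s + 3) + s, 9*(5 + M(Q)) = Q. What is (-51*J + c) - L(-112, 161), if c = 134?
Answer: 355 - 51*I*√109 ≈ 355.0 - 532.46*I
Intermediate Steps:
M(Q) = -5 + Q/9
L(s, j) = 3 + 2*s (L(s, j) = (3 + s) + s = 3 + 2*s)
J = I*√109 (J = √((-3*(-5 + (⅑)*6) + 0) - 122) = √((-3*(-5 + ⅔) + 0) - 122) = √((-3*(-13/3) + 0) - 122) = √((13 + 0) - 122) = √(13 - 122) = √(-109) = I*√109 ≈ 10.44*I)
(-51*J + c) - L(-112, 161) = (-51*I*√109 + 134) - (3 + 2*(-112)) = (-51*I*√109 + 134) - (3 - 224) = (134 - 51*I*√109) - 1*(-221) = (134 - 51*I*√109) + 221 = 355 - 51*I*√109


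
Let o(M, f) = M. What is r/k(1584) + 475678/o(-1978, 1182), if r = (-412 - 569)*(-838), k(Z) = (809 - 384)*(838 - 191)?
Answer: -64586743883/271950275 ≈ -237.49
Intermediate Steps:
k(Z) = 274975 (k(Z) = 425*647 = 274975)
r = 822078 (r = -981*(-838) = 822078)
r/k(1584) + 475678/o(-1978, 1182) = 822078/274975 + 475678/(-1978) = 822078*(1/274975) + 475678*(-1/1978) = 822078/274975 - 237839/989 = -64586743883/271950275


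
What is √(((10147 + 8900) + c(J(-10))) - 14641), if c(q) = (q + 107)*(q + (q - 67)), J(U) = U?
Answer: I*√4033 ≈ 63.506*I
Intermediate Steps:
c(q) = (-67 + 2*q)*(107 + q) (c(q) = (107 + q)*(q + (-67 + q)) = (107 + q)*(-67 + 2*q) = (-67 + 2*q)*(107 + q))
√(((10147 + 8900) + c(J(-10))) - 14641) = √(((10147 + 8900) + (-7169 + 2*(-10)² + 147*(-10))) - 14641) = √((19047 + (-7169 + 2*100 - 1470)) - 14641) = √((19047 + (-7169 + 200 - 1470)) - 14641) = √((19047 - 8439) - 14641) = √(10608 - 14641) = √(-4033) = I*√4033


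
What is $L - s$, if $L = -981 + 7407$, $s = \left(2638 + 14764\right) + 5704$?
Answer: $-16680$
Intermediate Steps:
$s = 23106$ ($s = 17402 + 5704 = 23106$)
$L = 6426$
$L - s = 6426 - 23106 = -16680$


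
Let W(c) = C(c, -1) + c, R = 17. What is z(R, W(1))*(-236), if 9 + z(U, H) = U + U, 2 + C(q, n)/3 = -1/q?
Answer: -5900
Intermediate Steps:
C(q, n) = -6 - 3/q (C(q, n) = -6 + 3*(-1/q) = -6 - 3/q)
W(c) = -6 + c - 3/c (W(c) = (-6 - 3/c) + c = -6 + c - 3/c)
z(U, H) = -9 + 2*U (z(U, H) = -9 + (U + U) = -9 + 2*U)
z(R, W(1))*(-236) = (-9 + 2*17)*(-236) = (-9 + 34)*(-236) = 25*(-236) = -5900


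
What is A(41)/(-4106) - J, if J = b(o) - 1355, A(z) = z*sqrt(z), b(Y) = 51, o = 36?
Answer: 1304 - 41*sqrt(41)/4106 ≈ 1303.9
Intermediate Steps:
A(z) = z**(3/2)
J = -1304 (J = 51 - 1355 = -1304)
A(41)/(-4106) - J = 41**(3/2)/(-4106) - 1*(-1304) = (41*sqrt(41))*(-1/4106) + 1304 = -41*sqrt(41)/4106 + 1304 = 1304 - 41*sqrt(41)/4106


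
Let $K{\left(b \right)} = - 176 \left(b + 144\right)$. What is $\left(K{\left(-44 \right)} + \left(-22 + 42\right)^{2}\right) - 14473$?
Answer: $-31673$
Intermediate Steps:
$K{\left(b \right)} = -25344 - 176 b$ ($K{\left(b \right)} = - 176 \left(144 + b\right) = -25344 - 176 b$)
$\left(K{\left(-44 \right)} + \left(-22 + 42\right)^{2}\right) - 14473 = \left(\left(-25344 - -7744\right) + \left(-22 + 42\right)^{2}\right) - 14473 = \left(\left(-25344 + 7744\right) + 20^{2}\right) - 14473 = \left(-17600 + 400\right) - 14473 = -17200 - 14473 = -31673$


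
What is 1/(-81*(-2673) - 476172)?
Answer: -1/259659 ≈ -3.8512e-6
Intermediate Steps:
1/(-81*(-2673) - 476172) = 1/(216513 - 476172) = 1/(-259659) = -1/259659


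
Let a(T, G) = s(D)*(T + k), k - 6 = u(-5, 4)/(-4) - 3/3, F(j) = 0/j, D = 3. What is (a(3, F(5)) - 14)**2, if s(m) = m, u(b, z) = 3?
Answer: 961/16 ≈ 60.063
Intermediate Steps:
F(j) = 0
k = 17/4 (k = 6 + (3/(-4) - 3/3) = 6 + (3*(-1/4) - 3*1/3) = 6 + (-3/4 - 1) = 6 - 7/4 = 17/4 ≈ 4.2500)
a(T, G) = 51/4 + 3*T (a(T, G) = 3*(T + 17/4) = 3*(17/4 + T) = 51/4 + 3*T)
(a(3, F(5)) - 14)**2 = ((51/4 + 3*3) - 14)**2 = ((51/4 + 9) - 14)**2 = (87/4 - 14)**2 = (31/4)**2 = 961/16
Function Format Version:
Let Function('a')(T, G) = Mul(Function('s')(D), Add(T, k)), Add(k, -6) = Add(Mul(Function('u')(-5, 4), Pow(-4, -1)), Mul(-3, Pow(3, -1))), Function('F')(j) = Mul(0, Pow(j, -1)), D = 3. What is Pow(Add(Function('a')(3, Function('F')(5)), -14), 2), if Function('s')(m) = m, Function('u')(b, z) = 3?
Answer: Rational(961, 16) ≈ 60.063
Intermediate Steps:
Function('F')(j) = 0
k = Rational(17, 4) (k = Add(6, Add(Mul(3, Pow(-4, -1)), Mul(-3, Pow(3, -1)))) = Add(6, Add(Mul(3, Rational(-1, 4)), Mul(-3, Rational(1, 3)))) = Add(6, Add(Rational(-3, 4), -1)) = Add(6, Rational(-7, 4)) = Rational(17, 4) ≈ 4.2500)
Function('a')(T, G) = Add(Rational(51, 4), Mul(3, T)) (Function('a')(T, G) = Mul(3, Add(T, Rational(17, 4))) = Mul(3, Add(Rational(17, 4), T)) = Add(Rational(51, 4), Mul(3, T)))
Pow(Add(Function('a')(3, Function('F')(5)), -14), 2) = Pow(Add(Add(Rational(51, 4), Mul(3, 3)), -14), 2) = Pow(Add(Add(Rational(51, 4), 9), -14), 2) = Pow(Add(Rational(87, 4), -14), 2) = Pow(Rational(31, 4), 2) = Rational(961, 16)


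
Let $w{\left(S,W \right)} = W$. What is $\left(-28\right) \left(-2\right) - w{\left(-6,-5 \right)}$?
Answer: $61$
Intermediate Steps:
$\left(-28\right) \left(-2\right) - w{\left(-6,-5 \right)} = \left(-28\right) \left(-2\right) - -5 = 56 + 5 = 61$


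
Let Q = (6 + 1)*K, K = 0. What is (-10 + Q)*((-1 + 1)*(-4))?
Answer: 0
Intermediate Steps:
Q = 0 (Q = (6 + 1)*0 = 7*0 = 0)
(-10 + Q)*((-1 + 1)*(-4)) = (-10 + 0)*((-1 + 1)*(-4)) = -0*(-4) = -10*0 = 0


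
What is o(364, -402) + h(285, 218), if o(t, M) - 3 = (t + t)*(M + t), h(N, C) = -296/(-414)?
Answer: -5725679/207 ≈ -27660.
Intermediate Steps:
h(N, C) = 148/207 (h(N, C) = -296*(-1/414) = 148/207)
o(t, M) = 3 + 2*t*(M + t) (o(t, M) = 3 + (t + t)*(M + t) = 3 + (2*t)*(M + t) = 3 + 2*t*(M + t))
o(364, -402) + h(285, 218) = (3 + 2*364² + 2*(-402)*364) + 148/207 = (3 + 2*132496 - 292656) + 148/207 = (3 + 264992 - 292656) + 148/207 = -27661 + 148/207 = -5725679/207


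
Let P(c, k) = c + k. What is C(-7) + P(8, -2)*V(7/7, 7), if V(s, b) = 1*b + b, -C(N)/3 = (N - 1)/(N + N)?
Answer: 576/7 ≈ 82.286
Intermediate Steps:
C(N) = -3*(-1 + N)/(2*N) (C(N) = -3*(N - 1)/(N + N) = -3*(-1 + N)/(2*N))
V(s, b) = 2*b (V(s, b) = b + b = 2*b)
C(-7) + P(8, -2)*V(7/7, 7) = (3/2)*(1 - 1*(-7))/(-7) + (8 - 2)*(2*7) = (3/2)*(-⅐)*(1 + 7) + 6*14 = (3/2)*(-⅐)*8 + 84 = -12/7 + 84 = 576/7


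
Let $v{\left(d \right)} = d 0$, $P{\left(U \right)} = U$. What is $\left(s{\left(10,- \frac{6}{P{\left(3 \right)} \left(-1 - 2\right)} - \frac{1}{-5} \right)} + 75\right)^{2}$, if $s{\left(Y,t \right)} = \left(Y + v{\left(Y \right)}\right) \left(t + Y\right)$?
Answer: $\frac{303601}{9} \approx 33733.0$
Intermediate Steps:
$v{\left(d \right)} = 0$
$s{\left(Y,t \right)} = Y \left(Y + t\right)$ ($s{\left(Y,t \right)} = \left(Y + 0\right) \left(t + Y\right) = Y \left(Y + t\right)$)
$\left(s{\left(10,- \frac{6}{P{\left(3 \right)} \left(-1 - 2\right)} - \frac{1}{-5} \right)} + 75\right)^{2} = \left(10 \left(10 - \left(- \frac{1}{5} + 6 \frac{1}{3 \left(-1 - 2\right)}\right)\right) + 75\right)^{2} = \left(10 \left(10 - \left(- \frac{1}{5} + \frac{6}{3 \left(-3\right)}\right)\right) + 75\right)^{2} = \left(10 \left(10 - \left(- \frac{1}{5} + \frac{6}{-9}\right)\right) + 75\right)^{2} = \left(10 \left(10 + \left(\left(-6\right) \left(- \frac{1}{9}\right) + \frac{1}{5}\right)\right) + 75\right)^{2} = \left(10 \left(10 + \left(\frac{2}{3} + \frac{1}{5}\right)\right) + 75\right)^{2} = \left(10 \left(10 + \frac{13}{15}\right) + 75\right)^{2} = \left(10 \cdot \frac{163}{15} + 75\right)^{2} = \left(\frac{326}{3} + 75\right)^{2} = \left(\frac{551}{3}\right)^{2} = \frac{303601}{9}$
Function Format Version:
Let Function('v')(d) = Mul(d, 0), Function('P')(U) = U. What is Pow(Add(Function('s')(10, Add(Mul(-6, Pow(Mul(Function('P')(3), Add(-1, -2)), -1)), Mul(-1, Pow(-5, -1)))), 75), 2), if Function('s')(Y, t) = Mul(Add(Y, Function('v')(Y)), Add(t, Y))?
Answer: Rational(303601, 9) ≈ 33733.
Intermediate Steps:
Function('v')(d) = 0
Function('s')(Y, t) = Mul(Y, Add(Y, t)) (Function('s')(Y, t) = Mul(Add(Y, 0), Add(t, Y)) = Mul(Y, Add(Y, t)))
Pow(Add(Function('s')(10, Add(Mul(-6, Pow(Mul(Function('P')(3), Add(-1, -2)), -1)), Mul(-1, Pow(-5, -1)))), 75), 2) = Pow(Add(Mul(10, Add(10, Add(Mul(-6, Pow(Mul(3, Add(-1, -2)), -1)), Mul(-1, Pow(-5, -1))))), 75), 2) = Pow(Add(Mul(10, Add(10, Add(Mul(-6, Pow(Mul(3, -3), -1)), Mul(-1, Rational(-1, 5))))), 75), 2) = Pow(Add(Mul(10, Add(10, Add(Mul(-6, Pow(-9, -1)), Rational(1, 5)))), 75), 2) = Pow(Add(Mul(10, Add(10, Add(Mul(-6, Rational(-1, 9)), Rational(1, 5)))), 75), 2) = Pow(Add(Mul(10, Add(10, Add(Rational(2, 3), Rational(1, 5)))), 75), 2) = Pow(Add(Mul(10, Add(10, Rational(13, 15))), 75), 2) = Pow(Add(Mul(10, Rational(163, 15)), 75), 2) = Pow(Add(Rational(326, 3), 75), 2) = Pow(Rational(551, 3), 2) = Rational(303601, 9)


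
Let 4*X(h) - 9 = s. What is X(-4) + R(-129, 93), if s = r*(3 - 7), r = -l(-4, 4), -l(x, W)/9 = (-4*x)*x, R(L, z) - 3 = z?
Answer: 2697/4 ≈ 674.25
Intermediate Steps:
R(L, z) = 3 + z
l(x, W) = 36*x² (l(x, W) = -9*(-4*x)*x = -(-36)*x² = 36*x²)
r = -576 (r = -36*(-4)² = -36*16 = -1*576 = -576)
s = 2304 (s = -576*(3 - 7) = -576*(-4) = 2304)
X(h) = 2313/4 (X(h) = 9/4 + (¼)*2304 = 9/4 + 576 = 2313/4)
X(-4) + R(-129, 93) = 2313/4 + (3 + 93) = 2313/4 + 96 = 2697/4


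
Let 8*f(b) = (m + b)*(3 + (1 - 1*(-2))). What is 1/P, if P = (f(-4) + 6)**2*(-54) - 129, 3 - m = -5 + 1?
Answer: -8/30435 ≈ -0.00026286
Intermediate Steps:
m = 7 (m = 3 - (-5 + 1) = 3 - 1*(-4) = 3 + 4 = 7)
f(b) = 21/4 + 3*b/4 (f(b) = ((7 + b)*(3 + (1 - 1*(-2))))/8 = ((7 + b)*(3 + (1 + 2)))/8 = ((7 + b)*(3 + 3))/8 = ((7 + b)*6)/8 = (42 + 6*b)/8 = 21/4 + 3*b/4)
P = -30435/8 (P = ((21/4 + (3/4)*(-4)) + 6)**2*(-54) - 129 = ((21/4 - 3) + 6)**2*(-54) - 129 = (9/4 + 6)**2*(-54) - 129 = (33/4)**2*(-54) - 129 = (1089/16)*(-54) - 129 = -29403/8 - 129 = -30435/8 ≈ -3804.4)
1/P = 1/(-30435/8) = -8/30435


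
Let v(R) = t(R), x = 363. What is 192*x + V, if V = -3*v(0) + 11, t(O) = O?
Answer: 69707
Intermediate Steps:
v(R) = R
V = 11 (V = -3*0 + 11 = 0 + 11 = 11)
192*x + V = 192*363 + 11 = 69696 + 11 = 69707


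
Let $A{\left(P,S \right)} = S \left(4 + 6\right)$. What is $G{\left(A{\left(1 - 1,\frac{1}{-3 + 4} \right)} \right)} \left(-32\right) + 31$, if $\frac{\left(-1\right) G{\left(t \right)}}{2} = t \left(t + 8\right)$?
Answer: $11551$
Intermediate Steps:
$A{\left(P,S \right)} = 10 S$ ($A{\left(P,S \right)} = S 10 = 10 S$)
$G{\left(t \right)} = - 2 t \left(8 + t\right)$ ($G{\left(t \right)} = - 2 t \left(t + 8\right) = - 2 t \left(8 + t\right)$)
$G{\left(A{\left(1 - 1,\frac{1}{-3 + 4} \right)} \right)} \left(-32\right) + 31 = - 2 \frac{10}{-3 + 4} \left(8 + \frac{10}{-3 + 4}\right) \left(-32\right) + 31 = - 2 \cdot \frac{10}{1} \left(8 + \frac{10}{1}\right) \left(-32\right) + 31 = - 2 \cdot 10 \cdot 1 \left(8 + 10 \cdot 1\right) \left(-32\right) + 31 = \left(-2\right) 10 \left(8 + 10\right) \left(-32\right) + 31 = \left(-2\right) 10 \cdot 18 \left(-32\right) + 31 = \left(-360\right) \left(-32\right) + 31 = 11520 + 31 = 11551$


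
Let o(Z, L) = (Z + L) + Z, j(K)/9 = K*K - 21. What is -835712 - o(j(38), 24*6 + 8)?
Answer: -861478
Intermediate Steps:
j(K) = -189 + 9*K² (j(K) = 9*(K*K - 21) = 9*(K² - 21) = 9*(-21 + K²) = -189 + 9*K²)
o(Z, L) = L + 2*Z (o(Z, L) = (L + Z) + Z = L + 2*Z)
-835712 - o(j(38), 24*6 + 8) = -835712 - ((24*6 + 8) + 2*(-189 + 9*38²)) = -835712 - ((144 + 8) + 2*(-189 + 9*1444)) = -835712 - (152 + 2*(-189 + 12996)) = -835712 - (152 + 2*12807) = -835712 - (152 + 25614) = -835712 - 1*25766 = -835712 - 25766 = -861478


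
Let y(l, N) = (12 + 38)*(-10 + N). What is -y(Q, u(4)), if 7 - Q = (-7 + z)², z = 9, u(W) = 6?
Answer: 200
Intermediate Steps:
Q = 3 (Q = 7 - (-7 + 9)² = 7 - 1*2² = 7 - 1*4 = 7 - 4 = 3)
y(l, N) = -500 + 50*N (y(l, N) = 50*(-10 + N) = -500 + 50*N)
-y(Q, u(4)) = -(-500 + 50*6) = -(-500 + 300) = -1*(-200) = 200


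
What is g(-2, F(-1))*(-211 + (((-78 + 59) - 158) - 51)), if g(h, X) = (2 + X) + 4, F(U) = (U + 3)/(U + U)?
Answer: -2195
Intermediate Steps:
F(U) = (3 + U)/(2*U) (F(U) = (3 + U)/((2*U)) = (3 + U)*(1/(2*U)) = (3 + U)/(2*U))
g(h, X) = 6 + X
g(-2, F(-1))*(-211 + (((-78 + 59) - 158) - 51)) = (6 + (1/2)*(3 - 1)/(-1))*(-211 + (((-78 + 59) - 158) - 51)) = (6 + (1/2)*(-1)*2)*(-211 + ((-19 - 158) - 51)) = (6 - 1)*(-211 + (-177 - 51)) = 5*(-211 - 228) = 5*(-439) = -2195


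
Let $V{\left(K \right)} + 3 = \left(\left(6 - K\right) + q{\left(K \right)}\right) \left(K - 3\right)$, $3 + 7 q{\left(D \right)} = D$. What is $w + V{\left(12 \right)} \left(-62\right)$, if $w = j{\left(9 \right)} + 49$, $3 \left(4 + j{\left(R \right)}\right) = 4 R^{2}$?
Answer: $\frac{20787}{7} \approx 2969.6$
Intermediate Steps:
$q{\left(D \right)} = - \frac{3}{7} + \frac{D}{7}$
$j{\left(R \right)} = -4 + \frac{4 R^{2}}{3}$
$w = 153$ ($w = \left(-4 + \frac{4 \cdot 9^{2}}{3}\right) + 49 = \left(-4 + \frac{4}{3} \cdot 81\right) + 49 = \left(-4 + 108\right) + 49 = 104 + 49 = 153$)
$V{\left(K \right)} = -3 + \left(-3 + K\right) \left(\frac{39}{7} - \frac{6 K}{7}\right)$ ($V{\left(K \right)} = -3 + \left(\left(6 - K\right) + \left(- \frac{3}{7} + \frac{K}{7}\right)\right) \left(K - 3\right) = -3 + \left(\frac{39}{7} - \frac{6 K}{7}\right) \left(-3 + K\right) = -3 + \left(-3 + K\right) \left(\frac{39}{7} - \frac{6 K}{7}\right)$)
$w + V{\left(12 \right)} \left(-62\right) = 153 + \left(- \frac{138}{7} - \frac{6 \cdot 12^{2}}{7} + \frac{57}{7} \cdot 12\right) \left(-62\right) = 153 + \left(- \frac{138}{7} - \frac{864}{7} + \frac{684}{7}\right) \left(-62\right) = 153 - - \frac{19716}{7} = 153 + \frac{19716}{7} = \frac{20787}{7}$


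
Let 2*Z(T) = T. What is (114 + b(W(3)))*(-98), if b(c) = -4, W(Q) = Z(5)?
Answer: -10780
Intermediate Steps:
Z(T) = T/2
W(Q) = 5/2 (W(Q) = (½)*5 = 5/2)
(114 + b(W(3)))*(-98) = (114 - 4)*(-98) = 110*(-98) = -10780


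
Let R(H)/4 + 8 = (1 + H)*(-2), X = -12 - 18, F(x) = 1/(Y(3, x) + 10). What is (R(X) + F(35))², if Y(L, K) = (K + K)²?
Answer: 964325964001/24108100 ≈ 40000.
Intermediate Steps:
Y(L, K) = 4*K² (Y(L, K) = (2*K)² = 4*K²)
F(x) = 1/(10 + 4*x²) (F(x) = 1/(4*x² + 10) = 1/(10 + 4*x²))
X = -30
R(H) = -40 - 8*H (R(H) = -32 + 4*((1 + H)*(-2)) = -32 + 4*(-2 - 2*H) = -32 + (-8 - 8*H) = -40 - 8*H)
(R(X) + F(35))² = ((-40 - 8*(-30)) + 1/(2*(5 + 2*35²)))² = ((-40 + 240) + 1/(2*(5 + 2*1225)))² = (200 + 1/(2*(5 + 2450)))² = (200 + (½)/2455)² = (200 + (½)*(1/2455))² = (200 + 1/4910)² = (982001/4910)² = 964325964001/24108100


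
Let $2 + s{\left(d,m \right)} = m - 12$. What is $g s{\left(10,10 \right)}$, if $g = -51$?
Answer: $204$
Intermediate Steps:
$s{\left(d,m \right)} = -14 + m$ ($s{\left(d,m \right)} = -2 + \left(m - 12\right) = -2 + \left(-12 + m\right) = -14 + m$)
$g s{\left(10,10 \right)} = - 51 \left(-14 + 10\right) = \left(-51\right) \left(-4\right) = 204$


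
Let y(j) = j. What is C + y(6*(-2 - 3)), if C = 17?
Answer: -13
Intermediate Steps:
C + y(6*(-2 - 3)) = 17 + 6*(-2 - 3) = 17 + 6*(-5) = 17 - 30 = -13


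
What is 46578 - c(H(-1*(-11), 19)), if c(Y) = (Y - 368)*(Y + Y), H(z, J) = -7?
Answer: 41328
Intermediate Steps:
c(Y) = 2*Y*(-368 + Y) (c(Y) = (-368 + Y)*(2*Y) = 2*Y*(-368 + Y))
46578 - c(H(-1*(-11), 19)) = 46578 - 2*(-7)*(-368 - 7) = 46578 - 2*(-7)*(-375) = 46578 - 1*5250 = 46578 - 5250 = 41328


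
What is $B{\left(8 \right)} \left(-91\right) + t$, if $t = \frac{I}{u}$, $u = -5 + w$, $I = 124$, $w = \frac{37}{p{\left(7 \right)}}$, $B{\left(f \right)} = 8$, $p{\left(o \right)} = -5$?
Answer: $-738$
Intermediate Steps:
$w = - \frac{37}{5}$ ($w = \frac{37}{-5} = 37 \left(- \frac{1}{5}\right) = - \frac{37}{5} \approx -7.4$)
$u = - \frac{62}{5}$ ($u = -5 - \frac{37}{5} = - \frac{62}{5} \approx -12.4$)
$t = -10$ ($t = \frac{124}{- \frac{62}{5}} = 124 \left(- \frac{5}{62}\right) = -10$)
$B{\left(8 \right)} \left(-91\right) + t = 8 \left(-91\right) - 10 = -728 - 10 = -738$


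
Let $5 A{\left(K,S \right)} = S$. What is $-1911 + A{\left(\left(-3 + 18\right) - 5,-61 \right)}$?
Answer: $- \frac{9616}{5} \approx -1923.2$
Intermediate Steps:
$A{\left(K,S \right)} = \frac{S}{5}$
$-1911 + A{\left(\left(-3 + 18\right) - 5,-61 \right)} = -1911 + \frac{1}{5} \left(-61\right) = -1911 - \frac{61}{5} = - \frac{9616}{5}$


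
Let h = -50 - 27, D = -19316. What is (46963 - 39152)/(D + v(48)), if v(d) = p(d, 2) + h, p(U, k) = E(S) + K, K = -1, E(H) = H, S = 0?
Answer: -7811/19394 ≈ -0.40275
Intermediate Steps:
p(U, k) = -1 (p(U, k) = 0 - 1 = -1)
h = -77
v(d) = -78 (v(d) = -1 - 77 = -78)
(46963 - 39152)/(D + v(48)) = (46963 - 39152)/(-19316 - 78) = 7811/(-19394) = 7811*(-1/19394) = -7811/19394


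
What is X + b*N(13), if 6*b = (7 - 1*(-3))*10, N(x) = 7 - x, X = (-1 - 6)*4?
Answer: -128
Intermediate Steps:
X = -28 (X = -7*4 = -28)
b = 50/3 (b = ((7 - 1*(-3))*10)/6 = ((7 + 3)*10)/6 = (10*10)/6 = (1/6)*100 = 50/3 ≈ 16.667)
X + b*N(13) = -28 + 50*(7 - 1*13)/3 = -28 + 50*(7 - 13)/3 = -28 + (50/3)*(-6) = -28 - 100 = -128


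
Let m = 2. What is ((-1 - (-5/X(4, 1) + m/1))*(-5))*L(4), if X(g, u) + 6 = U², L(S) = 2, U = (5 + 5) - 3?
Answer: 1240/43 ≈ 28.837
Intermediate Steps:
U = 7 (U = 10 - 3 = 7)
X(g, u) = 43 (X(g, u) = -6 + 7² = -6 + 49 = 43)
((-1 - (-5/X(4, 1) + m/1))*(-5))*L(4) = ((-1 - (-5/43 + 2/1))*(-5))*2 = ((-1 - (-5*1/43 + 2*1))*(-5))*2 = ((-1 - (-5/43 + 2))*(-5))*2 = ((-1 - 1*81/43)*(-5))*2 = ((-1 - 81/43)*(-5))*2 = -124/43*(-5)*2 = (620/43)*2 = 1240/43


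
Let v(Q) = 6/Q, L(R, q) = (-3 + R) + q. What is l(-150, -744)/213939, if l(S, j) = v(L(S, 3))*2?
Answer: -2/5348475 ≈ -3.7394e-7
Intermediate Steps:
L(R, q) = -3 + R + q
l(S, j) = 12/S (l(S, j) = (6/(-3 + S + 3))*2 = (6/S)*2 = 12/S)
l(-150, -744)/213939 = (12/(-150))/213939 = (12*(-1/150))*(1/213939) = -2/25*1/213939 = -2/5348475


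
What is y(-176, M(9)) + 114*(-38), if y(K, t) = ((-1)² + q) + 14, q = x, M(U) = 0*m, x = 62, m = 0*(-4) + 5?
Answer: -4255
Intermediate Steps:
m = 5 (m = 0 + 5 = 5)
M(U) = 0 (M(U) = 0*5 = 0)
q = 62
y(K, t) = 77 (y(K, t) = ((-1)² + 62) + 14 = (1 + 62) + 14 = 63 + 14 = 77)
y(-176, M(9)) + 114*(-38) = 77 + 114*(-38) = 77 - 4332 = -4255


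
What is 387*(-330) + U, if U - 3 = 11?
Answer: -127696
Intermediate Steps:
U = 14 (U = 3 + 11 = 14)
387*(-330) + U = 387*(-330) + 14 = -127710 + 14 = -127696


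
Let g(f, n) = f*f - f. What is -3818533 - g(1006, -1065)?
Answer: -4829563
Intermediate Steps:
g(f, n) = f² - f
-3818533 - g(1006, -1065) = -3818533 - 1006*(-1 + 1006) = -3818533 - 1006*1005 = -3818533 - 1*1011030 = -3818533 - 1011030 = -4829563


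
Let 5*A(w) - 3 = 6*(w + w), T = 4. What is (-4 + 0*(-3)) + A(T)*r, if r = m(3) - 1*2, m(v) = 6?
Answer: 184/5 ≈ 36.800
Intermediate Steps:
A(w) = ⅗ + 12*w/5 (A(w) = ⅗ + (6*(w + w))/5 = ⅗ + (6*(2*w))/5 = ⅗ + (12*w)/5 = ⅗ + 12*w/5)
r = 4 (r = 6 - 1*2 = 6 - 2 = 4)
(-4 + 0*(-3)) + A(T)*r = (-4 + 0*(-3)) + (⅗ + (12/5)*4)*4 = (-4 + 0) + (⅗ + 48/5)*4 = -4 + (51/5)*4 = -4 + 204/5 = 184/5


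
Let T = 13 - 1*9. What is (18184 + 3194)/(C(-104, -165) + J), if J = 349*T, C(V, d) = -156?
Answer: 10689/620 ≈ 17.240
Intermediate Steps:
T = 4 (T = 13 - 9 = 4)
J = 1396 (J = 349*4 = 1396)
(18184 + 3194)/(C(-104, -165) + J) = (18184 + 3194)/(-156 + 1396) = 21378/1240 = 21378*(1/1240) = 10689/620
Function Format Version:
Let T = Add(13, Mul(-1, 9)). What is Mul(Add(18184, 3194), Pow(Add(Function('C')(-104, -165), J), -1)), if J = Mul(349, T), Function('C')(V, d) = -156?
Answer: Rational(10689, 620) ≈ 17.240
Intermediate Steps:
T = 4 (T = Add(13, -9) = 4)
J = 1396 (J = Mul(349, 4) = 1396)
Mul(Add(18184, 3194), Pow(Add(Function('C')(-104, -165), J), -1)) = Mul(Add(18184, 3194), Pow(Add(-156, 1396), -1)) = Mul(21378, Pow(1240, -1)) = Mul(21378, Rational(1, 1240)) = Rational(10689, 620)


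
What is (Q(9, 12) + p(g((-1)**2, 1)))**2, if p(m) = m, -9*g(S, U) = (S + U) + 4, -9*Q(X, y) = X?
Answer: 25/9 ≈ 2.7778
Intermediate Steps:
Q(X, y) = -X/9
g(S, U) = -4/9 - S/9 - U/9 (g(S, U) = -((S + U) + 4)/9 = -(4 + S + U)/9 = -4/9 - S/9 - U/9)
(Q(9, 12) + p(g((-1)**2, 1)))**2 = (-1/9*9 + (-4/9 - 1/9*(-1)**2 - 1/9*1))**2 = (-1 + (-4/9 - 1/9*1 - 1/9))**2 = (-1 + (-4/9 - 1/9 - 1/9))**2 = (-1 - 2/3)**2 = (-5/3)**2 = 25/9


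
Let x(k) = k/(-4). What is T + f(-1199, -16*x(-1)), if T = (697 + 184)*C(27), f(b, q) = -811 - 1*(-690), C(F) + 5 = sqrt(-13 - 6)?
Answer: -4526 + 881*I*sqrt(19) ≈ -4526.0 + 3840.2*I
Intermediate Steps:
x(k) = -k/4 (x(k) = k*(-1/4) = -k/4)
C(F) = -5 + I*sqrt(19) (C(F) = -5 + sqrt(-13 - 6) = -5 + sqrt(-19) = -5 + I*sqrt(19))
f(b, q) = -121 (f(b, q) = -811 + 690 = -121)
T = -4405 + 881*I*sqrt(19) (T = (697 + 184)*(-5 + I*sqrt(19)) = 881*(-5 + I*sqrt(19)) = -4405 + 881*I*sqrt(19) ≈ -4405.0 + 3840.2*I)
T + f(-1199, -16*x(-1)) = (-4405 + 881*I*sqrt(19)) - 121 = -4526 + 881*I*sqrt(19)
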